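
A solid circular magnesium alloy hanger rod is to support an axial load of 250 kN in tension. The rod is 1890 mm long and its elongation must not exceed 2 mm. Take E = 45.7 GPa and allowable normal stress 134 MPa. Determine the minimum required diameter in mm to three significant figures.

Required area A ≥ P/σ_allow = 250000/134 = 1866 mm².
For a solid circular section, d ≥ √(4A/π) = 48.74 mm.
Elongation limit: A ≥ PL/(Eδ_allow) = 250000·1890/(45700·2) = 5170 mm² ⇒ d ≥ 81.13 mm.
The elongation limit governs.

81.1 mm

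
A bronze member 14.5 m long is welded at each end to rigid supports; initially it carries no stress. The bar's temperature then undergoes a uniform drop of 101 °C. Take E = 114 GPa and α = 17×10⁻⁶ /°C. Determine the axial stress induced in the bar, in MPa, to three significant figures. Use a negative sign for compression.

196 MPa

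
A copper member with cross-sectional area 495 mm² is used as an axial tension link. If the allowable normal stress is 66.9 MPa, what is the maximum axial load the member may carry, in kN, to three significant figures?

33.1 kN

P_max = σ_allow · A = 66.9 · 495 = 33120 N = 33.12 kN.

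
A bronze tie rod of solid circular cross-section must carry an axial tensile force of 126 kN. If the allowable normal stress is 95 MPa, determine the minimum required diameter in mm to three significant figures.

Required area A ≥ P/σ_allow = 126000/95 = 1326 mm².
For a solid circular section, d ≥ √(4A/π) = 41.09 mm.

41.1 mm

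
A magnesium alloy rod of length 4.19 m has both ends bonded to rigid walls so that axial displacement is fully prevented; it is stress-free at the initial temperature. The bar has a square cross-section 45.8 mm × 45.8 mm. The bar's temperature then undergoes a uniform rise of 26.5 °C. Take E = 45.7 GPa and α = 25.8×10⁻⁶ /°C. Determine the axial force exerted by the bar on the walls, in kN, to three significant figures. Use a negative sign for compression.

-65.5 kN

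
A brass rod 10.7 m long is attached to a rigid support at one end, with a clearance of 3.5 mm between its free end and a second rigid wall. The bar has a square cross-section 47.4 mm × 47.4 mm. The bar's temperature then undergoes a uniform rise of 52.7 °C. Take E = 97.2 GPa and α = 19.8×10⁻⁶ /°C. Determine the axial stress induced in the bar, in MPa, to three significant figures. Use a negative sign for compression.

Free thermal expansion αLΔT = 19.8e-6 · 10700 · 52.7 = 11.17 mm.
The walls engage after the gap closes; constrained expansion = 11.17 − 3.5 = 7.665 mm.
The walls impose strain ε = −(7.665)/10700 = -7.1636e-04; σ = Eε = 97200 · -7.1636e-04 = -69.63 MPa.

-69.6 MPa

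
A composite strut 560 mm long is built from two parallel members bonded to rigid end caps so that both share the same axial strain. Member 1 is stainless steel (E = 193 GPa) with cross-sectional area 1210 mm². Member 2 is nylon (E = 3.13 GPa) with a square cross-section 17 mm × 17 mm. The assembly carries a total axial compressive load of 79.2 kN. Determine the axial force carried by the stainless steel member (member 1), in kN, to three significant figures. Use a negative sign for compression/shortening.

-78.9 kN

A_2 = 289 mm².
Equal strain + equilibrium ⇒ each member carries load in proportion to AE: A₁E₁ = 233500000 N, A₂E₂ = 904600 N, ΣAE = 234400000 N.
F₁ = P·A₁E₁/ΣAE = -79200·233500000/234400000 = -78890 N.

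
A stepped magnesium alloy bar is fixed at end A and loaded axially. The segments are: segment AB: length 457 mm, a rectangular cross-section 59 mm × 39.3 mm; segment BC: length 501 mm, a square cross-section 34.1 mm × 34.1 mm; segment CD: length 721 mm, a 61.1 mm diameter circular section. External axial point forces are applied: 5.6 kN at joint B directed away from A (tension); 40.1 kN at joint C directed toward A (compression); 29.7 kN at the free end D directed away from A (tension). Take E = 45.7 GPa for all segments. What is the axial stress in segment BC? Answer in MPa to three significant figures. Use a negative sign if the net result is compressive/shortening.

-8.94 MPa

Internal axial forces (sectioning from the free end, tension +): N_CD = 29.7 kN, N_BC = -10.4 kN, N_AB = -4.8 kN.
A_BC = 1163 mm².
σ_BC = N_BC/A_BC = -10400/1163 = -8.944 MPa.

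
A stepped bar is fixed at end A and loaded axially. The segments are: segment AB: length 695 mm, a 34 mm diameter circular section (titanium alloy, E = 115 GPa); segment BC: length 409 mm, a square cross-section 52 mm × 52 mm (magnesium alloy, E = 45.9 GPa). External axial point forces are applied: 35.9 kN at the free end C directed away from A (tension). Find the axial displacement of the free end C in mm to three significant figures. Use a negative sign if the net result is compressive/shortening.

Internal axial forces (sectioning from the free end, tension +): N_BC = 35.9 kN, N_AB = 35.9 kN.
A_AB = 907.9 mm².
A_BC = 2704 mm².
δ_AB = 35900·695/(907.9·115000) = 0.239 mm
δ_BC = 35900·409/(2704·45900) = 0.1183 mm
δ = Σδ_i = 0.3573 mm.

0.357 mm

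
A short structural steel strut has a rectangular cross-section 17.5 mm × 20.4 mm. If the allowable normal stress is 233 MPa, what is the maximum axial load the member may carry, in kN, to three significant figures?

A = 357 mm².
P_max = σ_allow · A = 233 · 357 = 83180 N = 83.18 kN.

83.2 kN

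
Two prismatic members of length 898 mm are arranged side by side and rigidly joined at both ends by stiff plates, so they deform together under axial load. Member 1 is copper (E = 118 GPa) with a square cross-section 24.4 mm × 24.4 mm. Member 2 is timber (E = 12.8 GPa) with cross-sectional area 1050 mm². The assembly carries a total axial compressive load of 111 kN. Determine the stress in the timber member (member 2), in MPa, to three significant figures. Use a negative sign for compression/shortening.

-17.0 MPa

A_1 = 595.4 mm².
Equal strain + equilibrium ⇒ each member carries load in proportion to AE: A₁E₁ = 70250000 N, A₂E₂ = 13440000 N, ΣAE = 83690000 N.
σ₂ = P·E₂/ΣAE = -111000·12800/83690000 = -16.98 MPa.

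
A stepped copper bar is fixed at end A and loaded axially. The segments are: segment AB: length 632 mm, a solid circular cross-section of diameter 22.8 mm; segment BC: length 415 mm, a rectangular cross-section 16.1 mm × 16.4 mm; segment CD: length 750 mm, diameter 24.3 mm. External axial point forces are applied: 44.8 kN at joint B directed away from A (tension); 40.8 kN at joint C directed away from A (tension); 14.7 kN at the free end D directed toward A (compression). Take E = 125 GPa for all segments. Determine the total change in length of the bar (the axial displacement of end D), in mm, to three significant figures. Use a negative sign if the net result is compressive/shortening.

Internal axial forces (sectioning from the free end, tension +): N_CD = -14.7 kN, N_BC = 26.1 kN, N_AB = 70.9 kN.
A_AB = 408.3 mm².
A_BC = 264 mm².
A_CD = 463.8 mm².
δ_AB = 70900·632/(408.3·125000) = 0.878 mm
δ_BC = 26100·415/(264·125000) = 0.3282 mm
δ_CD = -14700·750/(463.8·125000) = -0.1902 mm
δ = Σδ_i = 1.016 mm.

1.02 mm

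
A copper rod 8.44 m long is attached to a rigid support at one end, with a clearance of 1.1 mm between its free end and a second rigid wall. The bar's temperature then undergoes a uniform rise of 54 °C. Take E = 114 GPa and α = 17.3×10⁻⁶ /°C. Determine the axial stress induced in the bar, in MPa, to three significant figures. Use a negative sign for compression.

Free thermal expansion αLΔT = 17.3e-6 · 8440 · 54 = 7.885 mm.
The walls engage after the gap closes; constrained expansion = 7.885 − 1.1 = 6.785 mm.
The walls impose strain ε = −(6.785)/8440 = -8.0387e-04; σ = Eε = 114000 · -8.0387e-04 = -91.64 MPa.

-91.6 MPa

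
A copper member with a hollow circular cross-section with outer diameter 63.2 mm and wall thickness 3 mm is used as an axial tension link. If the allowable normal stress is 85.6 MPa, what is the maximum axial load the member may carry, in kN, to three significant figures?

48.6 kN

A = 567.4 mm².
P_max = σ_allow · A = 85.6 · 567.4 = 48570 N = 48.57 kN.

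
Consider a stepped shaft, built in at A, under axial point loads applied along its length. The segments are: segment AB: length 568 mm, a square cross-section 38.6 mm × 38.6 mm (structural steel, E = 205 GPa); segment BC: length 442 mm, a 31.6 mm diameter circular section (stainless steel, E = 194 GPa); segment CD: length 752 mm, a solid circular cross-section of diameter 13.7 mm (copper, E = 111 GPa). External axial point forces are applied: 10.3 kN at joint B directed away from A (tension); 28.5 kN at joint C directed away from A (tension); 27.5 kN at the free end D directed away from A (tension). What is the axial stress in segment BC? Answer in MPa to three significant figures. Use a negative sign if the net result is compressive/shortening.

Internal axial forces (sectioning from the free end, tension +): N_CD = 27.5 kN, N_BC = 56 kN, N_AB = 66.3 kN.
A_BC = 784.3 mm².
σ_BC = N_BC/A_BC = 56000/784.3 = 71.4 MPa.

71.4 MPa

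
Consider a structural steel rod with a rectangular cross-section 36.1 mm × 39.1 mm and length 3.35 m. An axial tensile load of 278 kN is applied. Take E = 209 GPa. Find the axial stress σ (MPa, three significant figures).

A = 1412 mm².
σ = N/A = 278000/1412 = 197 MPa.

197 MPa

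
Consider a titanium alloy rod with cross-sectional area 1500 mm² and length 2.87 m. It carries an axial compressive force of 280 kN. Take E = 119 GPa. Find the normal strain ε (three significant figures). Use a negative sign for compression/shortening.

-0.00157

σ = N/A = -186.7 MPa; ε = σ/E = -186.7/119000 = -1.569e-03.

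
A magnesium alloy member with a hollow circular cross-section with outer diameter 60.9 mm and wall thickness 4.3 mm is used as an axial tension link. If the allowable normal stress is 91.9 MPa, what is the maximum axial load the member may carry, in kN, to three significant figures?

70.3 kN

A = 764.6 mm².
P_max = σ_allow · A = 91.9 · 764.6 = 70270 N = 70.27 kN.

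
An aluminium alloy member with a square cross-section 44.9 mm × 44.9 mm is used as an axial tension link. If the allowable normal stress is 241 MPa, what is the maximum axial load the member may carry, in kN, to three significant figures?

486 kN

A = 2016 mm².
P_max = σ_allow · A = 241 · 2016 = 485900 N = 485.9 kN.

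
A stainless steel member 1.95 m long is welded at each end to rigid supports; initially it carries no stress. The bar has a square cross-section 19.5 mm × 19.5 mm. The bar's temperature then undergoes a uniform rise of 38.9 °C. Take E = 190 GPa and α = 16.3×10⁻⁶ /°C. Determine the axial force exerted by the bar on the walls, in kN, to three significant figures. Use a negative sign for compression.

-45.8 kN

Free thermal expansion αLΔT = 16.3e-6 · 1950 · 38.9 = 1.236 mm.
The walls impose strain ε = −(1.236)/1950 = -6.3407e-04; σ = Eε = 190000 · -6.3407e-04 = -120.5 MPa.
Wall reaction R = σ·A = -120.5·380.2 = -45810 N = -45.81 kN.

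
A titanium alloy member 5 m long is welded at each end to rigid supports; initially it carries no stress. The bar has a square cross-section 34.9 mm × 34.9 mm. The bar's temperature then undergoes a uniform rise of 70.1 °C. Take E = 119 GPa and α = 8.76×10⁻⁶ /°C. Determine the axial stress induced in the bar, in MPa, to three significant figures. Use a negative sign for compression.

Free thermal expansion αLΔT = 8.76e-6 · 5000 · 70.1 = 3.07 mm.
The walls impose strain ε = −(3.07)/5000 = -6.1408e-04; σ = Eε = 119000 · -6.1408e-04 = -73.08 MPa.

-73.1 MPa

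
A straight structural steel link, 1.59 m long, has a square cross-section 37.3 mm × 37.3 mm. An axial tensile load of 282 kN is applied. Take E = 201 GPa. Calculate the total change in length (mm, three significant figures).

A = 1391 mm².
δ_mech = NL/(AE) = 282000·1590/(1391·201000) = 1.603 mm.

1.60 mm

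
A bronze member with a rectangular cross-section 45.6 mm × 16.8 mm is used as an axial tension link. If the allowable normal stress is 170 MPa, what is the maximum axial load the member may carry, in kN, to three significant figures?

130 kN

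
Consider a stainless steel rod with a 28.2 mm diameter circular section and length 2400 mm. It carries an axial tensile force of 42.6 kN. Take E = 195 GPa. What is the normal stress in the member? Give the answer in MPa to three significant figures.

68.2 MPa

A = 624.6 mm².
σ = N/A = 42600/624.6 = 68.21 MPa.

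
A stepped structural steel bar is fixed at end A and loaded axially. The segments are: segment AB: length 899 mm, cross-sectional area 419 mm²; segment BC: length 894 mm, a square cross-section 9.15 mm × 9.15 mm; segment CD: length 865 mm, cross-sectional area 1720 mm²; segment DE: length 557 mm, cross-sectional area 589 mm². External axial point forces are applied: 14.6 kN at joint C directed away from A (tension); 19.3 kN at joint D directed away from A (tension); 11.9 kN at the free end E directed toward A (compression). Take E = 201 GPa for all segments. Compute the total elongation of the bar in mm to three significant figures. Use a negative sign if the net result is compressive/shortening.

1.37 mm

Internal axial forces (sectioning from the free end, tension +): N_DE = -11.9 kN, N_CD = 7.4 kN, N_BC = 22 kN, N_AB = 22 kN.
A_BC = 83.72 mm².
δ_AB = 22000·899/(419·201000) = 0.2348 mm
δ_BC = 22000·894/(83.72·201000) = 1.169 mm
δ_CD = 7400·865/(1720·201000) = 0.01851 mm
δ_DE = -11900·557/(589·201000) = -0.05599 mm
δ = Σδ_i = 1.366 mm.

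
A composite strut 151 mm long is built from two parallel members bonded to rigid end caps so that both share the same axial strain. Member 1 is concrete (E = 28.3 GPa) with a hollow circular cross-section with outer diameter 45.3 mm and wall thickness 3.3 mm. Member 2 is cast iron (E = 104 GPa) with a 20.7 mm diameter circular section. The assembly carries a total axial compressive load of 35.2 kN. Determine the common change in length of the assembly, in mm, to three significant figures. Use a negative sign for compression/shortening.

A_1 = 435.4 mm².
A_2 = 336.5 mm².
Equal strain + equilibrium ⇒ each member carries load in proportion to AE: A₁E₁ = 12320000 N, A₂E₂ = 35000000 N, ΣAE = 47320000 N.
δ = PL/ΣAE = -35200·151/47320000 = -0.1123 mm.

-0.112 mm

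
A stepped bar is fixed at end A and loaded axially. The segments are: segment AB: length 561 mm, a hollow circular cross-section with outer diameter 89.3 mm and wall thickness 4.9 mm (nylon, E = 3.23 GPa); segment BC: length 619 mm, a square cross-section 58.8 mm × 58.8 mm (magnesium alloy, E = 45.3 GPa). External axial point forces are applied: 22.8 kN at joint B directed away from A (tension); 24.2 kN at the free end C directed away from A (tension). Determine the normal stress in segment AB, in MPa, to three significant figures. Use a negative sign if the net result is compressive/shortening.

Internal axial forces (sectioning from the free end, tension +): N_BC = 24.2 kN, N_AB = 47 kN.
A_AB = 1299 mm².
σ_AB = N_AB/A_AB = 47000/1299 = 36.18 MPa.

36.2 MPa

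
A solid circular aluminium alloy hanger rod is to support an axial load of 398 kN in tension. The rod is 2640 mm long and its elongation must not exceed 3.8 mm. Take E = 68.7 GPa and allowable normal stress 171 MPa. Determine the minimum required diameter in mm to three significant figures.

Required area A ≥ P/σ_allow = 398000/171 = 2327 mm².
For a solid circular section, d ≥ √(4A/π) = 54.44 mm.
Elongation limit: A ≥ PL/(Eδ_allow) = 398000·2640/(68700·3.8) = 4025 mm² ⇒ d ≥ 71.59 mm.
The elongation limit governs.

71.6 mm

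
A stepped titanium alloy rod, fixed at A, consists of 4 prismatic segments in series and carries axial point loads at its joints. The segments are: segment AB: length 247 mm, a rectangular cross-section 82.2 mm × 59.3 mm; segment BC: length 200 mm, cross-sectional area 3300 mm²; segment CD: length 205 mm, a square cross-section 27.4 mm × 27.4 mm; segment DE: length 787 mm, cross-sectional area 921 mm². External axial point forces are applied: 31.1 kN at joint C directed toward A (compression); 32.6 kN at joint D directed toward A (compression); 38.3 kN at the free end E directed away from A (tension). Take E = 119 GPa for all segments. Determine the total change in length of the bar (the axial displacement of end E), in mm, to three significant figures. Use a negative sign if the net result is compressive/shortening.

Internal axial forces (sectioning from the free end, tension +): N_DE = 38.3 kN, N_CD = 5.7 kN, N_BC = -25.4 kN, N_AB = -25.4 kN.
A_AB = 4874 mm².
A_CD = 750.8 mm².
δ_AB = -25400·247/(4874·119000) = -0.01082 mm
δ_BC = -25400·200/(3300·119000) = -0.01294 mm
δ_CD = 5700·205/(750.8·119000) = 0.01308 mm
δ_DE = 38300·787/(921·119000) = 0.275 mm
δ = Σδ_i = 0.2643 mm.

0.264 mm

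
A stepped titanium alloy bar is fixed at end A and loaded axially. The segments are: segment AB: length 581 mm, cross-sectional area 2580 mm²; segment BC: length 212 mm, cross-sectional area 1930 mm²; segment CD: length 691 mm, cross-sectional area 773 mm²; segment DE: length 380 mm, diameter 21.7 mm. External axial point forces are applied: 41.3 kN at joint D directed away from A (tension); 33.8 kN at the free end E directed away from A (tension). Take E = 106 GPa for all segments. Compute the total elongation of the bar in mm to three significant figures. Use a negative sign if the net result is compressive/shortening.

1.20 mm

Internal axial forces (sectioning from the free end, tension +): N_DE = 33.8 kN, N_CD = 75.1 kN, N_BC = 75.1 kN, N_AB = 75.1 kN.
A_DE = 369.8 mm².
δ_AB = 75100·581/(2580·106000) = 0.1595 mm
δ_BC = 75100·212/(1930·106000) = 0.07782 mm
δ_CD = 75100·691/(773·106000) = 0.6333 mm
δ_DE = 33800·380/(369.8·106000) = 0.3276 mm
δ = Σδ_i = 1.198 mm.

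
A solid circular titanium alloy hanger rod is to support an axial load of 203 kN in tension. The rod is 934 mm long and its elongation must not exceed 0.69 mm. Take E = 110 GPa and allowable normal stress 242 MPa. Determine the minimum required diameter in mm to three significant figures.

56.4 mm

Required area A ≥ P/σ_allow = 203000/242 = 838.8 mm².
For a solid circular section, d ≥ √(4A/π) = 32.68 mm.
Elongation limit: A ≥ PL/(Eδ_allow) = 203000·934/(110000·0.69) = 2498 mm² ⇒ d ≥ 56.4 mm.
The elongation limit governs.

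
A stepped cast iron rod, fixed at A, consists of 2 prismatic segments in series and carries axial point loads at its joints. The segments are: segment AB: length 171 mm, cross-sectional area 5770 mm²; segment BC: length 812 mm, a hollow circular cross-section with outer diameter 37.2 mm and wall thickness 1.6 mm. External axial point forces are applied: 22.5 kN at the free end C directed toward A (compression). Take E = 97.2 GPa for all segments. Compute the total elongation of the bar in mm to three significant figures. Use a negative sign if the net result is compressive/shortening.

-1.06 mm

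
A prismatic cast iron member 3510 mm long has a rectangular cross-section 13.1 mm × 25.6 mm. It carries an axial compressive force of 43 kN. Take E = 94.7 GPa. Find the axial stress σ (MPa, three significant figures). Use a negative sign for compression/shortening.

-128 MPa

A = 335.4 mm².
σ = N/A = -43000/335.4 = -128.2 MPa.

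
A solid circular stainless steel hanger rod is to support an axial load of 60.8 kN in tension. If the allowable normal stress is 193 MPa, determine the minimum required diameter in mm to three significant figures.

Required area A ≥ P/σ_allow = 60800/193 = 315 mm².
For a solid circular section, d ≥ √(4A/π) = 20.03 mm.

20.0 mm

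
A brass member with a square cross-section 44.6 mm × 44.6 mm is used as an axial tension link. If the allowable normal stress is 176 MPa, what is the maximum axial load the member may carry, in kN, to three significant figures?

A = 1989 mm².
P_max = σ_allow · A = 176 · 1989 = 350100 N = 350.1 kN.

350 kN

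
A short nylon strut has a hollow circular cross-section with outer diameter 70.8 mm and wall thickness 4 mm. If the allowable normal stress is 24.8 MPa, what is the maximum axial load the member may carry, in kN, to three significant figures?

A = 839.4 mm².
P_max = σ_allow · A = 24.8 · 839.4 = 20820 N = 20.82 kN.

20.8 kN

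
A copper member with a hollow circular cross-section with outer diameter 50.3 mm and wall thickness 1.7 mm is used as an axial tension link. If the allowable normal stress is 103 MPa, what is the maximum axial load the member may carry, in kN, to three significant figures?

26.7 kN

A = 259.6 mm².
P_max = σ_allow · A = 103 · 259.6 = 26730 N = 26.73 kN.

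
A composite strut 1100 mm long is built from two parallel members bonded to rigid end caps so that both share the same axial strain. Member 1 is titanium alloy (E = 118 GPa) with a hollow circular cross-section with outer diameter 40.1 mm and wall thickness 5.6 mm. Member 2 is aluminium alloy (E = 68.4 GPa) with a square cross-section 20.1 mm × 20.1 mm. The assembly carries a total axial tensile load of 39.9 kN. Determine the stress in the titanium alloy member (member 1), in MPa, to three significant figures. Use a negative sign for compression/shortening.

47.4 MPa

A_1 = 607 mm².
A_2 = 404 mm².
Equal strain + equilibrium ⇒ each member carries load in proportion to AE: A₁E₁ = 71620000 N, A₂E₂ = 27630000 N, ΣAE = 99260000 N.
σ₁ = P·E₁/ΣAE = 39900·118000/99260000 = 47.44 MPa.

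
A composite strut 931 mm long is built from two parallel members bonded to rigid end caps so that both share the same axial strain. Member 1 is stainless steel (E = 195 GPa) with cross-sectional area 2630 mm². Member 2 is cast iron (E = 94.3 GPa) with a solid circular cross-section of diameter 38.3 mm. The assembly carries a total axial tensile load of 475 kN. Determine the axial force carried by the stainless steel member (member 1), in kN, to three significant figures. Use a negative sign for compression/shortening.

A_2 = 1152 mm².
Equal strain + equilibrium ⇒ each member carries load in proportion to AE: A₁E₁ = 512800000 N, A₂E₂ = 108600000 N, ΣAE = 621500000 N.
F₁ = P·A₁E₁/ΣAE = 475000·512800000/621500000 = 392000 N.

392 kN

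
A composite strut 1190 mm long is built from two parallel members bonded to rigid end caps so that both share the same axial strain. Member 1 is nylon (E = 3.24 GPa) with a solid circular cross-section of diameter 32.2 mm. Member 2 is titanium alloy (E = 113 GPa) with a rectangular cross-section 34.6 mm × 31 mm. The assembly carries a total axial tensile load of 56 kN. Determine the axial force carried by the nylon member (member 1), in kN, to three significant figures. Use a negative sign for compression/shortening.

A_1 = 814.3 mm².
A_2 = 1073 mm².
Equal strain + equilibrium ⇒ each member carries load in proportion to AE: A₁E₁ = 2638000 N, A₂E₂ = 121200000 N, ΣAE = 123800000 N.
F₁ = P·A₁E₁/ΣAE = 56000·2638000/123800000 = 1193 N.

1.19 kN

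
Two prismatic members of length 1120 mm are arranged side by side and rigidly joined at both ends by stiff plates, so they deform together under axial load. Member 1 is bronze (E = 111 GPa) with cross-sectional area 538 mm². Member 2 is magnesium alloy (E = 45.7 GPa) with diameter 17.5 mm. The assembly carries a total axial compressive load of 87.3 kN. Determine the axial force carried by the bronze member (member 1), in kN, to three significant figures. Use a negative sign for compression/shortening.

-73.7 kN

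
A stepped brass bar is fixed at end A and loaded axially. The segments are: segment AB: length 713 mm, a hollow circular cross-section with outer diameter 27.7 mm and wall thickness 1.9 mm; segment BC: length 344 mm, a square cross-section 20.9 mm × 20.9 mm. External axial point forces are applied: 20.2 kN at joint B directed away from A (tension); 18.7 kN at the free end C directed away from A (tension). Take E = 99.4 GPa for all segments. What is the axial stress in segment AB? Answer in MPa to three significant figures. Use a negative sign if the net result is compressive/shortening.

253 MPa

Internal axial forces (sectioning from the free end, tension +): N_BC = 18.7 kN, N_AB = 38.9 kN.
A_AB = 154 mm².
σ_AB = N_AB/A_AB = 38900/154 = 252.6 MPa.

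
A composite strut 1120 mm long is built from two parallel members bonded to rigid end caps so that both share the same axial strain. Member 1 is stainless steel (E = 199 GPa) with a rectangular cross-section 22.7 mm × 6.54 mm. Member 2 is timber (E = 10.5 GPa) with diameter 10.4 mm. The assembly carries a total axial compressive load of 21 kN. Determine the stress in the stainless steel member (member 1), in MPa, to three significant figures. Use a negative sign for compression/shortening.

-137 MPa

A_1 = 148.5 mm².
A_2 = 84.95 mm².
Equal strain + equilibrium ⇒ each member carries load in proportion to AE: A₁E₁ = 29540000 N, A₂E₂ = 892000 N, ΣAE = 30440000 N.
σ₁ = P·E₁/ΣAE = -21000·199000/30440000 = -137.3 MPa.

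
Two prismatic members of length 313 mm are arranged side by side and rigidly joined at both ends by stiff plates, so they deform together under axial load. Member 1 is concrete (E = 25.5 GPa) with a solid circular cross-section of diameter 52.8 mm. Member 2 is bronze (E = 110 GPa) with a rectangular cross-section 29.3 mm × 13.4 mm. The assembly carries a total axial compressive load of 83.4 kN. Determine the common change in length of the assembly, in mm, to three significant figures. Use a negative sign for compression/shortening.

A_1 = 2190 mm².
A_2 = 392.6 mm².
Equal strain + equilibrium ⇒ each member carries load in proportion to AE: A₁E₁ = 55830000 N, A₂E₂ = 43190000 N, ΣAE = 99020000 N.
δ = PL/ΣAE = -83400·313/99020000 = -0.2636 mm.

-0.264 mm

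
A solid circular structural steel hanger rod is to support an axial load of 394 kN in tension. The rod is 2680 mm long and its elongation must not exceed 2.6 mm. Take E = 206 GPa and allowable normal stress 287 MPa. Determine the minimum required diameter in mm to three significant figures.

Required area A ≥ P/σ_allow = 394000/287 = 1373 mm².
For a solid circular section, d ≥ √(4A/π) = 41.81 mm.
Elongation limit: A ≥ PL/(Eδ_allow) = 394000·2680/(206000·2.6) = 1971 mm² ⇒ d ≥ 50.1 mm.
The elongation limit governs.

50.1 mm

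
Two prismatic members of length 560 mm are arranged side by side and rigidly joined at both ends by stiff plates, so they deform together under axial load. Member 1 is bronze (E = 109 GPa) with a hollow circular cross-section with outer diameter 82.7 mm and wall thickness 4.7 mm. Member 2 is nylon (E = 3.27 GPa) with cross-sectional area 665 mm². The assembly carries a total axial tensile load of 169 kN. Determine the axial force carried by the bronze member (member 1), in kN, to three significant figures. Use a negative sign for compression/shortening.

166 kN

A_1 = 1152 mm².
Equal strain + equilibrium ⇒ each member carries load in proportion to AE: A₁E₁ = 125500000 N, A₂E₂ = 2175000 N, ΣAE = 127700000 N.
F₁ = P·A₁E₁/ΣAE = 169000·125500000/127700000 = 166100 N.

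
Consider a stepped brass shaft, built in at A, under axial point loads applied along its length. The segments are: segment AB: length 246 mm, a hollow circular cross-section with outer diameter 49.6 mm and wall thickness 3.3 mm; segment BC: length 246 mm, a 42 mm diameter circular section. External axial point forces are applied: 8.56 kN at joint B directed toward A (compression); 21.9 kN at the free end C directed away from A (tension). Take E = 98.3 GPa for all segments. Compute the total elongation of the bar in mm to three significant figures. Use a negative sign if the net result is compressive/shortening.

0.109 mm

Internal axial forces (sectioning from the free end, tension +): N_BC = 21.9 kN, N_AB = 13.34 kN.
A_AB = 480 mm².
A_BC = 1385 mm².
δ_AB = 13340·246/(480·98300) = 0.06955 mm
δ_BC = 21900·246/(1385·98300) = 0.03956 mm
δ = Σδ_i = 0.1091 mm.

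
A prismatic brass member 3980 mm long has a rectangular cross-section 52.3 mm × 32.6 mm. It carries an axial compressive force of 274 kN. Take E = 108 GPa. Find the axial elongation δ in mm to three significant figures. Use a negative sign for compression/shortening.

-5.92 mm

A = 1705 mm².
δ_mech = NL/(AE) = -274000·3980/(1705·108000) = -5.922 mm.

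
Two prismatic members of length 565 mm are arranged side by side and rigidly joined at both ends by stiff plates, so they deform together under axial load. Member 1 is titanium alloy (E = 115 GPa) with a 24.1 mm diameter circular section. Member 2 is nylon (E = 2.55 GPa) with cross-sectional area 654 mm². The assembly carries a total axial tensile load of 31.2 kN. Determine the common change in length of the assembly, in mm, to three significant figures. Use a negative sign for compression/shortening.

0.326 mm

A_1 = 456.2 mm².
Equal strain + equilibrium ⇒ each member carries load in proportion to AE: A₁E₁ = 52460000 N, A₂E₂ = 1668000 N, ΣAE = 54130000 N.
δ = PL/ΣAE = 31200·565/54130000 = 0.3257 mm.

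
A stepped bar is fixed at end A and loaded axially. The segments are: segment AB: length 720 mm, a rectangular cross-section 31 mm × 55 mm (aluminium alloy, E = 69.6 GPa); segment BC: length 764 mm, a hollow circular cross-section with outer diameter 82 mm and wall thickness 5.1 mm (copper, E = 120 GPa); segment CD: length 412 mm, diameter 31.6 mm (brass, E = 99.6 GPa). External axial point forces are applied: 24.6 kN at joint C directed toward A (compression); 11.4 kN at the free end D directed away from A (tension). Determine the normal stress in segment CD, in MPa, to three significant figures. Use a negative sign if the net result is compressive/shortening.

Internal axial forces (sectioning from the free end, tension +): N_CD = 11.4 kN, N_BC = -13.2 kN, N_AB = -13.2 kN.
A_CD = 784.3 mm².
σ_CD = N_CD/A_CD = 11400/784.3 = 14.54 MPa.

14.5 MPa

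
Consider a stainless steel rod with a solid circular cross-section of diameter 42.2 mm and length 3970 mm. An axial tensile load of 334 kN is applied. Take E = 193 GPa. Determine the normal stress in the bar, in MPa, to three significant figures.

A = 1399 mm².
σ = N/A = 334000/1399 = 238.8 MPa.

239 MPa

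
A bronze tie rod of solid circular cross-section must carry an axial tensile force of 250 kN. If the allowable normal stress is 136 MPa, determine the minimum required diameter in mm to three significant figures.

Required area A ≥ P/σ_allow = 250000/136 = 1838 mm².
For a solid circular section, d ≥ √(4A/π) = 48.38 mm.

48.4 mm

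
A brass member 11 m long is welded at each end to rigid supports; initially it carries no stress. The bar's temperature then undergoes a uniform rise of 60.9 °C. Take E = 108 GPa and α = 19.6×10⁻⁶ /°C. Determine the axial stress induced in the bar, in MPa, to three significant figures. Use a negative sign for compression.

-129 MPa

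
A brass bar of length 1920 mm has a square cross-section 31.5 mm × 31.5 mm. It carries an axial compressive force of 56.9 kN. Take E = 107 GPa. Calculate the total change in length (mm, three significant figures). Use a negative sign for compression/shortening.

-1.03 mm

A = 992.2 mm².
δ_mech = NL/(AE) = -56900·1920/(992.2·107000) = -1.029 mm.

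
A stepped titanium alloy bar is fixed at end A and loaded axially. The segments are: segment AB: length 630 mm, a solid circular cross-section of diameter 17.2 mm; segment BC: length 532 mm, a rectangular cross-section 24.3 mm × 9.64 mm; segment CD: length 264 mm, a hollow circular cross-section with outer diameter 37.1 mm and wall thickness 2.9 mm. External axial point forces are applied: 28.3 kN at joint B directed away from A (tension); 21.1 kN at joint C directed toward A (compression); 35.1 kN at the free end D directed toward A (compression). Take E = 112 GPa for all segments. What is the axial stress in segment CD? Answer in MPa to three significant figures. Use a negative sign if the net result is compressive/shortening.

Internal axial forces (sectioning from the free end, tension +): N_CD = -35.1 kN, N_BC = -56.2 kN, N_AB = -27.9 kN.
A_CD = 311.6 mm².
σ_CD = N_CD/A_CD = -35100/311.6 = -112.7 MPa.

-113 MPa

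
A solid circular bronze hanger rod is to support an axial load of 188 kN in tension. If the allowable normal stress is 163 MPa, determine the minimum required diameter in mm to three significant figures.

38.3 mm

Required area A ≥ P/σ_allow = 188000/163 = 1153 mm².
For a solid circular section, d ≥ √(4A/π) = 38.32 mm.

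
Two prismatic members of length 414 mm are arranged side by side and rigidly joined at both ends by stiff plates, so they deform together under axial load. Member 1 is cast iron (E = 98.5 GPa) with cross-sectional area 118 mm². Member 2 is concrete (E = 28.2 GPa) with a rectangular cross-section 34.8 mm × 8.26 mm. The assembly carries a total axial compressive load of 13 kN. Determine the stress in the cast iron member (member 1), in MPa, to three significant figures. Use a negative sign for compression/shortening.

-64.9 MPa

A_2 = 287.4 mm².
Equal strain + equilibrium ⇒ each member carries load in proportion to AE: A₁E₁ = 11620000 N, A₂E₂ = 8106000 N, ΣAE = 19730000 N.
σ₁ = P·E₁/ΣAE = -13000·98500/19730000 = -64.9 MPa.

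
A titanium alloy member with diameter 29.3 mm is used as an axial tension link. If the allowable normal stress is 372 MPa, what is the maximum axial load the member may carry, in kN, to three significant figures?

A = 674.3 mm².
P_max = σ_allow · A = 372 · 674.3 = 250800 N = 250.8 kN.

251 kN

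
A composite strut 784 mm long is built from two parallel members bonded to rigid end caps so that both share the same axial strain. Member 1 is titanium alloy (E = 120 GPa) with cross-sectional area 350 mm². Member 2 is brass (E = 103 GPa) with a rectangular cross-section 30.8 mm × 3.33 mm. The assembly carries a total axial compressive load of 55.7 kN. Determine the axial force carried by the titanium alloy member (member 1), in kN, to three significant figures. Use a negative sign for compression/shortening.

A_2 = 102.6 mm².
Equal strain + equilibrium ⇒ each member carries load in proportion to AE: A₁E₁ = 42000000 N, A₂E₂ = 10560000 N, ΣAE = 52560000 N.
F₁ = P·A₁E₁/ΣAE = -55700·42000000/52560000 = -44510 N.

-44.5 kN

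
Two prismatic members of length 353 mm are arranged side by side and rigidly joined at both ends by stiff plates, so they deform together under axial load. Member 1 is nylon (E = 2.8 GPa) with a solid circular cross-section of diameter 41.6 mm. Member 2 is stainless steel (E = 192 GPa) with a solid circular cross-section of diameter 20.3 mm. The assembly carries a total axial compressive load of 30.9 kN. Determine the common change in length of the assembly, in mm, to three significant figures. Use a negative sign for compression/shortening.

A_1 = 1359 mm².
A_2 = 323.7 mm².
Equal strain + equilibrium ⇒ each member carries load in proportion to AE: A₁E₁ = 3806000 N, A₂E₂ = 62140000 N, ΣAE = 65950000 N.
δ = PL/ΣAE = -30900·353/65950000 = -0.1654 mm.

-0.165 mm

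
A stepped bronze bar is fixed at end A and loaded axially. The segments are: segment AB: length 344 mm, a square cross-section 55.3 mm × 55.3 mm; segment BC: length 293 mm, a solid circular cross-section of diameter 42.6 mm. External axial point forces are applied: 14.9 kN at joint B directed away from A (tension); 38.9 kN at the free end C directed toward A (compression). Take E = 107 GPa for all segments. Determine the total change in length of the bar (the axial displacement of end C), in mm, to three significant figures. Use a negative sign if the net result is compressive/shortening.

-0.100 mm

Internal axial forces (sectioning from the free end, tension +): N_BC = -38.9 kN, N_AB = -24 kN.
A_AB = 3058 mm².
A_BC = 1425 mm².
δ_AB = -24000·344/(3058·107000) = -0.02523 mm
δ_BC = -38900·293/(1425·107000) = -0.07474 mm
δ = Σδ_i = -0.09997 mm.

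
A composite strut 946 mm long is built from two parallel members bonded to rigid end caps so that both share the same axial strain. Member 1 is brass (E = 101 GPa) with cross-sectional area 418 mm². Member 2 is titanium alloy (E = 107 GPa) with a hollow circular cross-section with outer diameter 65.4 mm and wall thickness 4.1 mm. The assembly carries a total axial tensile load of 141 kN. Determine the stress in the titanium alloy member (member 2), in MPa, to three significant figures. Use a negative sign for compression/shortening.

119 MPa

A_2 = 789.6 mm².
Equal strain + equilibrium ⇒ each member carries load in proportion to AE: A₁E₁ = 42220000 N, A₂E₂ = 84480000 N, ΣAE = 126700000 N.
σ₂ = P·E₂/ΣAE = 141000·107000/126700000 = 119.1 MPa.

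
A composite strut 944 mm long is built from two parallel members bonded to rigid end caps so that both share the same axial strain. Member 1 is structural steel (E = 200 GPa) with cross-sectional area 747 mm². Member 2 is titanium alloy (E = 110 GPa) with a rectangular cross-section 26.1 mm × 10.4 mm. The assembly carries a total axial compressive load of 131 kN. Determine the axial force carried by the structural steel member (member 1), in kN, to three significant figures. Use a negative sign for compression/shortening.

A_2 = 271.4 mm².
Equal strain + equilibrium ⇒ each member carries load in proportion to AE: A₁E₁ = 149400000 N, A₂E₂ = 29860000 N, ΣAE = 179300000 N.
F₁ = P·A₁E₁/ΣAE = -131000·149400000/179300000 = -109200 N.

-109 kN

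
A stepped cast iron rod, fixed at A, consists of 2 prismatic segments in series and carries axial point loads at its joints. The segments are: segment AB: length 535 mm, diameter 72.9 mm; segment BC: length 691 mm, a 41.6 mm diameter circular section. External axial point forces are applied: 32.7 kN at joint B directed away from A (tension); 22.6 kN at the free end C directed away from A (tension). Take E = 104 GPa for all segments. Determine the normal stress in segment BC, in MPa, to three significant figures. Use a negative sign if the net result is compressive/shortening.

Internal axial forces (sectioning from the free end, tension +): N_BC = 22.6 kN, N_AB = 55.3 kN.
A_BC = 1359 mm².
σ_BC = N_BC/A_BC = 22600/1359 = 16.63 MPa.

16.6 MPa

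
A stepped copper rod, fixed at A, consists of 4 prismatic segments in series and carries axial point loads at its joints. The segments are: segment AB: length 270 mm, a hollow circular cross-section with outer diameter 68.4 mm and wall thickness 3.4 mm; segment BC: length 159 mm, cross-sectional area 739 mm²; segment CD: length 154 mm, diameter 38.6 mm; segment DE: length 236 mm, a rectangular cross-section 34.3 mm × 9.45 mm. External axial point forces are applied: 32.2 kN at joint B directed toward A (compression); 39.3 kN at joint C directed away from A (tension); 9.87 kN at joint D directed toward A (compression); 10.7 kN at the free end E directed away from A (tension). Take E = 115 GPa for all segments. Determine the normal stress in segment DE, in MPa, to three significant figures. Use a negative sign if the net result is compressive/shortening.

Internal axial forces (sectioning from the free end, tension +): N_DE = 10.7 kN, N_CD = 0.83 kN, N_BC = 40.13 kN, N_AB = 7.93 kN.
A_DE = 324.1 mm².
σ_DE = N_DE/A_DE = 10700/324.1 = 33.01 MPa.

33.0 MPa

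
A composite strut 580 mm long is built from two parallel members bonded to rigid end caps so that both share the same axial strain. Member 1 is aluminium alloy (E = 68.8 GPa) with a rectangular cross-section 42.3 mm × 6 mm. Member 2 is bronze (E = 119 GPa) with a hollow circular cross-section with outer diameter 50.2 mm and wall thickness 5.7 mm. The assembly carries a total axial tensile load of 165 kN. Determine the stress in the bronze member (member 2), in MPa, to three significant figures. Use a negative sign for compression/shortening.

A_1 = 253.8 mm².
A_2 = 796.9 mm².
Equal strain + equilibrium ⇒ each member carries load in proportion to AE: A₁E₁ = 17460000 N, A₂E₂ = 94830000 N, ΣAE = 112300000 N.
σ₂ = P·E₂/ΣAE = 165000·119000/112300000 = 174.9 MPa.

175 MPa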